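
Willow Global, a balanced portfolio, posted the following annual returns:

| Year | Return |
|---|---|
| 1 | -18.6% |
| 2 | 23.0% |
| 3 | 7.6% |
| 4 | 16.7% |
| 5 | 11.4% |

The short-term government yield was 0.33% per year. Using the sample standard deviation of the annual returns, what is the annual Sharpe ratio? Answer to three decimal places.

Mean return μ = 40.10 / 5 = 8.0200%
Sample σ = √[Σ(r − μ)² / 4] = √[1019.9680 / 4] = √254.9920 = 15.9685%
Sharpe = (μ − rf) / σ = (8.0200 − 0.33) / 15.9685 = 7.6900 / 15.9685 = 0.4816

0.482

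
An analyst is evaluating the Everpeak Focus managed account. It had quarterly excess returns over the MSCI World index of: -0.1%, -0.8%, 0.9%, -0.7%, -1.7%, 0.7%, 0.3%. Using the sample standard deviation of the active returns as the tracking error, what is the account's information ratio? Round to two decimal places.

Mean return r̄ = -1.40 / 7 = -0.2000%
Σ(r − r̄)² = 5.1400; sample σ = √(5.1400/6) = 0.9256%
IR = r̄ / tracking error = -0.2000 / 0.9256 = -0.2161

-0.22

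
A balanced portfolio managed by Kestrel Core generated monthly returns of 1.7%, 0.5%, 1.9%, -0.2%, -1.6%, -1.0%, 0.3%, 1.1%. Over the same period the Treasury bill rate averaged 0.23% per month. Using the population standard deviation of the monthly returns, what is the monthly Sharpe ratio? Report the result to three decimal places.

0.093

r̄ = (1.7 + 0.5 + 1.9 − 0.2 − 1.6 − 1 + 0.3 + 1.1) / 8 = 0.3375%
Σ(r − r̄)² = 10.7388; population σ = √(10.7388/8) = 1.1586%
Sharpe = (r̄ − rf) / σ = (0.3375 − 0.23) / 1.1586 = 0.1075 / 1.1586 = 0.0928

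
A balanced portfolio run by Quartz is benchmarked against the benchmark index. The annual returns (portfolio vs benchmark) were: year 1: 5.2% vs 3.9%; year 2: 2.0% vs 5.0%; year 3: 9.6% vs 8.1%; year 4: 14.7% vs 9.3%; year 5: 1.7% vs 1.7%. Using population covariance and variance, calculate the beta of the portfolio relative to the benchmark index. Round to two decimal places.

1.61

r̄p = 6.6400%,  r̄m = 5.6000%
Cov = Σ(rp − r̄p)(rm − r̄m) / 5 = 12.3440
Var(rm) = Σ(rm − r̄m)² / 5 = 7.6800
β = Cov / Var = 12.3440 / 7.6800 = 1.6073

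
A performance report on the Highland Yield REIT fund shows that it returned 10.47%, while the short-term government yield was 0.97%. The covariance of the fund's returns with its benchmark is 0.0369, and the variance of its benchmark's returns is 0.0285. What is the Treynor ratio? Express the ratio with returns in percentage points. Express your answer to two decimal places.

β = Cov / Var = 0.0369 / 0.0285 = 1.2947
Treynor = (Rp − Rf) / β = (10.47% − 0.97%) / 1.2947 = 9.50 / 1.2947 = 7.3376

7.34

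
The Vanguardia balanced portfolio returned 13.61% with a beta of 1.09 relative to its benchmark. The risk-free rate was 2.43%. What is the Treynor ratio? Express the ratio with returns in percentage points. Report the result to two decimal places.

10.26

Treynor = (Rp − Rf) / β = (13.61% − 2.43%) / 1.09 = 11.18 / 1.09 = 10.2569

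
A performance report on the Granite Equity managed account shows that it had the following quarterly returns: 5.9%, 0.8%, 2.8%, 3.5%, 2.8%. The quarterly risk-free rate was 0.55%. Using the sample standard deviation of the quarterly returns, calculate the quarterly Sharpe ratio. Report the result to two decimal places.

r̄ = (5.9 + 0.8 + 2.8 + 3.5 + 2.8) / 5 = 15.80 / 5 = 3.1600%
Σ(r − r̄)² = (5.9 − 3.1600)² + (0.8 − 3.1600)² + (2.8 − 3.1600)² + … = 13.4520
σ = √[13.4520 / 4] = 1.8338%
Sharpe = (r̄ − rf) / σ = (3.1600 − 0.55) / 1.8338 = 2.6100 / 1.8338 = 1.4233

1.42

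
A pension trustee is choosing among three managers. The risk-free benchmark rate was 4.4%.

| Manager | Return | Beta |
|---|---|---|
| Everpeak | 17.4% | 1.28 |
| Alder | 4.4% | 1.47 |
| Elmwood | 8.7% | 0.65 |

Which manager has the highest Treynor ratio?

Everpeak

Everpeak: Treynor = (17.4% − 4.4%) / 1.28 = 10.156
Alder: Treynor = (4.4% − 4.4%) / 1.47 = 0.000
Elmwood: Treynor = (8.7% − 4.4%) / 0.65 = 6.615
Highest: Everpeak (10.156).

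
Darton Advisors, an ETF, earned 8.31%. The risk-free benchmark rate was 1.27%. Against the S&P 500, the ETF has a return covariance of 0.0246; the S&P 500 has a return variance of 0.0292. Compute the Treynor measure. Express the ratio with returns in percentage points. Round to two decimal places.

β = Cov / Var = 0.0246 / 0.0292 = 0.8425
Treynor = (Rp − Rf) / β = (8.31% − 1.27%) / 0.8425 = 7.04 / 0.8425 = 8.3561

8.36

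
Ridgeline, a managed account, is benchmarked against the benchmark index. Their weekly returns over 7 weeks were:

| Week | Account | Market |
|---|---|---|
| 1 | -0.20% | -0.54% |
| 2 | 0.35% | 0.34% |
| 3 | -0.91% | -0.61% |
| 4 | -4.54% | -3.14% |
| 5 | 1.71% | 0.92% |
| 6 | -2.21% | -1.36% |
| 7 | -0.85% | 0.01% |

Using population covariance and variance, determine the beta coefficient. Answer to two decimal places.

1.46

r̄p = -0.9500%,  r̄m = -0.6257%
Cov = Σ(rp − r̄p)(rm − r̄m) / 7 = 2.2067
Var(rm) = Σ(rm − r̄m)² / 7 = 1.5135
β = Cov / Var = 2.2067 / 1.5135 = 1.4580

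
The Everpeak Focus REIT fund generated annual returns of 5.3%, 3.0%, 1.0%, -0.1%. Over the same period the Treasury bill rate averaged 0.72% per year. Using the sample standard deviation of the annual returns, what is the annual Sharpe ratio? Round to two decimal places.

0.66

Mean return r̄ = 9.20 / 4 = 2.3000%
Sample std dev = √[16.9400 / 3] = 2.3763%
Sharpe = (r̄ − rf) / σ = (2.3000 − 0.72) / 2.3763 = 1.5800 / 2.3763 = 0.6649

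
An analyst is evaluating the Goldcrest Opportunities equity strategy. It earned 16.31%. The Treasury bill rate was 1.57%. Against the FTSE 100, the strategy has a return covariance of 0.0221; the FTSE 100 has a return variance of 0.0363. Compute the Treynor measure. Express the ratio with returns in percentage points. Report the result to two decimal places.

β = Cov / Var = 0.0221 / 0.0363 = 0.6088
Treynor = (Rp − Rf) / β = (16.31% − 1.57%) / 0.6088 = 14.74 / 0.6088 = 24.2116

24.21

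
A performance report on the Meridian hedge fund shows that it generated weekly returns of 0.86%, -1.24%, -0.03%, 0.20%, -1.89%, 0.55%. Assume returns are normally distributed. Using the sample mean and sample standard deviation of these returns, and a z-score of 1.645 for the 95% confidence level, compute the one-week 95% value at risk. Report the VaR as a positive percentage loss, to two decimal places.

Mean return μ = -1.550 / 6 = -0.2583%
Σ(r − μ)² = 5.7923; sample σ = √(5.7923/5) = 1.0763%
VaR = −(μ − z·σ) = −(-0.2583 − 1.645 × 1.0763) = −(-2.0288) = 2.0288%

2.03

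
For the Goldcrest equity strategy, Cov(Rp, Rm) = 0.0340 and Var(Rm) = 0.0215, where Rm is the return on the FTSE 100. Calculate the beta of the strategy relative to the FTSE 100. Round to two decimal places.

β = Cov(Rp, Rm) / Var(Rm) = 0.0340 / 0.0215 = 1.5814

1.58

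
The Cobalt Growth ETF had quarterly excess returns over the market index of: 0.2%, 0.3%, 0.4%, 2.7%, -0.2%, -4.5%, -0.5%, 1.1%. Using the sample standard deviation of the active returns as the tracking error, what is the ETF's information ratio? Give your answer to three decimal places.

-0.031

μ = (0.2 + 0.3 + 0.4 + 2.7 − 0.2 − 4.5 − 0.5 + 1.1) / 8 = -0.50 / 8 = -0.0625%
Σ(r − μ)² = 29.2988; sample σ = √(29.2988/7) = 2.0459%
IR = μ / tracking error = -0.0625 / 2.0459 = -0.0305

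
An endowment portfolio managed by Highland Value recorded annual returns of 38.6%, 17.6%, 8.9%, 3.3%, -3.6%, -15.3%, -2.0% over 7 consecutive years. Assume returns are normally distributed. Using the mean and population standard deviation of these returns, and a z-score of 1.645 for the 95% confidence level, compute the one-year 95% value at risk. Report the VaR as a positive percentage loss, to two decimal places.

Mean return r̄ = 47.50 / 7 = 6.7857%
Σ(r − r̄)² = (38.6 − 6.7857)² + (17.6 − 6.7857)² + … = 1818.5486
population σ = √(1818.5486 / 7) = √259.7927 = 16.1181%
VaR = −(r̄ − z·σ) = −(6.7857 − 1.645 × 16.1181) = −(-19.7286) = 19.7286%

19.73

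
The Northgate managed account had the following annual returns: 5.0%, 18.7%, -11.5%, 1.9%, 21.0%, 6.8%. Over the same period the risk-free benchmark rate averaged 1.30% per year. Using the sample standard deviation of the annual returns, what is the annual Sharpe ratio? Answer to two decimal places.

μ = (5 + 18.7 − 11.5 + 1.9 + 21 + 6.8) / 6 = 6.9833%
Sample σ = √[Σ(r − μ)² / 5] = √[705.1883 / 5] = √141.0377 = 11.8759%
Sharpe = (μ − rf) / σ = (6.9833 − 1.3) / 11.8759 = 5.6833 / 11.8759 = 0.4786

0.48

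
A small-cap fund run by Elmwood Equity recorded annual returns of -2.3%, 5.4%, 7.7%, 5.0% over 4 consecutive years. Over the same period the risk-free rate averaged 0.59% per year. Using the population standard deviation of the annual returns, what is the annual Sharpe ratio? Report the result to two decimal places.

r̄ = (-2.3 + 5.4 + 7.7 + 5) / 4 = 15.80 / 4 = 3.9500%
Σ(r − r̄)² = (-2.3 − 3.9500)² + (5.4 − 3.9500)² + … = 56.3300
population σ = √(56.3300 / 4) = √14.0825 = 3.7527%
Sharpe = (r̄ − rf) / σ = (3.9500 − 0.59) / 3.7527 = 3.3600 / 3.7527 = 0.8954

0.90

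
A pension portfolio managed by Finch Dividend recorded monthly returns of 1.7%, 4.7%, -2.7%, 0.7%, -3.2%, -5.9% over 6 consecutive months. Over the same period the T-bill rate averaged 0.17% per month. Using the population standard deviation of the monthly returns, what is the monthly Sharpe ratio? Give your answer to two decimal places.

Mean return μ = -4.70 / 6 = -0.7833%
Σ(r − μ)² = 74.1283; population σ = √(74.1283/6) = 3.5149%
Sharpe = (μ − rf) / σ = (-0.7833 − 0.17) / 3.5149 = -0.9533 / 3.5149 = -0.2712

-0.27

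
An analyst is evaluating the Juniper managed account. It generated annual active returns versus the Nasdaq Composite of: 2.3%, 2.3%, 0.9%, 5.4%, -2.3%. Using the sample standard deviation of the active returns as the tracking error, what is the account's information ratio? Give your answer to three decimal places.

μ = (2.3 + 2.3 + 0.9 + 5.4 − 2.3) / 5 = 1.7200%
Σ(r − μ)² = (2.3 − 1.7200)² + (2.3 − 1.7200)² + (0.9 − 1.7200)² + … = 31.0480
sample σ = √(31.0480 / 4) = √7.7620 = 2.7860%
IR = μ / tracking error = 1.7200 / 2.7860 = 0.6174

0.617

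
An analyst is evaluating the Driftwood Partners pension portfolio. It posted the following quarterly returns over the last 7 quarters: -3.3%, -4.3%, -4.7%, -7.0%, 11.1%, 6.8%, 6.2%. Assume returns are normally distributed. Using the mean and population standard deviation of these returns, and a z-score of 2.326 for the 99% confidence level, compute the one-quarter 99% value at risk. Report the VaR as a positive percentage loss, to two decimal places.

r̄ = (-3.3 − 4.3 − 4.7 − 7 + 11.1 + 6.8 + 6.2) / 7 = 0.6857%
Population std dev = √[305.0686 / 7] = 6.6016%
VaR = −(r̄ − z·σ) = −(0.6857 − 2.326 × 6.6016) = −(-14.6696) = 14.6696%

14.67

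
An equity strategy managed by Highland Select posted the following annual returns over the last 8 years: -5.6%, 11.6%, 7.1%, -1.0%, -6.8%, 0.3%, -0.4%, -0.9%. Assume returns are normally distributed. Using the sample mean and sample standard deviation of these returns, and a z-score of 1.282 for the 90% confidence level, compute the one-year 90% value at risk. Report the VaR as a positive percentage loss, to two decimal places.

7.31

r̄ = (-5.6 + 11.6 + 7.1 − 1 − 6.8 + 0.3 − 0.4 − 0.9) / 8 = 0.5375%
Sample σ = √[Σ(r − r̄)² / 7] = √[262.3188 / 7] = √37.4741 = 6.1216%
VaR = −(r̄ − z·σ) = −(0.5375 − 1.282 × 6.1216) = −(-7.3104) = 7.3104%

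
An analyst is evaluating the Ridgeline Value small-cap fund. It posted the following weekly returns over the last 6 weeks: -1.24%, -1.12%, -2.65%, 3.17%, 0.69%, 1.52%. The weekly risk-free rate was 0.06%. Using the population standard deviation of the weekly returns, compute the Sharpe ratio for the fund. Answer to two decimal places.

Mean return μ = 0.370 / 6 = 0.0617%
Σ(r − μ)² = (-1.24 − 0.0617)² + (-1.12 − 0.0617)² + … = 22.6271
population σ = √(22.6271 / 6) = √3.7712 = 1.9420%
Sharpe = (μ − rf) / σ = (0.0617 − 0.06) / 1.9420 = 0.0017 / 1.9420 = 0.0009

0.00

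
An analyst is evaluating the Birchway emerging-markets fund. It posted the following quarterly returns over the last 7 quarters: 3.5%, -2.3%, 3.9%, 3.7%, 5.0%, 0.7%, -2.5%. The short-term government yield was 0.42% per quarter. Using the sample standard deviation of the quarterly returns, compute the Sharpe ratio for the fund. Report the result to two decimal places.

0.42

Mean return r̄ = 12.00 / 7 = 1.7143%
Sample std dev = √[57.6086 / 6] = 3.0986%
Sharpe = (r̄ − rf) / σ = (1.7143 − 0.42) / 3.0986 = 1.2943 / 3.0986 = 0.4177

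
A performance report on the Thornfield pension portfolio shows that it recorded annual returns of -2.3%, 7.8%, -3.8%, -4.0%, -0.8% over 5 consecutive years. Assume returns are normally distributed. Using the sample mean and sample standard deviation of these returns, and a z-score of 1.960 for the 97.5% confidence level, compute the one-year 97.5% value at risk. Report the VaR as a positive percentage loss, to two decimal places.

10.19

μ = (-2.3 + 7.8 − 3.8 − 4 − 0.8) / 5 = -3.10 / 5 = -0.6200%
Σ(r − μ)² = (-2.3 − (-0.6200))² + (7.8 − (-0.6200))² + (-3.8 − (-0.6200))² + … = 95.2880
σ = √[95.2880 / 4] = 4.8808%
VaR = −(μ − z·σ) = −(-0.6200 − 1.960 × 4.8808) = −(-10.1864) = 10.1864%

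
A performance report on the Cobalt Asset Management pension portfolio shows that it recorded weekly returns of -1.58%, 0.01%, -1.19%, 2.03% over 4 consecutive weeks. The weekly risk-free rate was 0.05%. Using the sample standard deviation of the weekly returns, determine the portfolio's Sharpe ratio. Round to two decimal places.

-0.14

μ = (-1.58 + 0.01 − 1.19 + 2.03) / 4 = -0.730 / 4 = -0.1825%
Sample σ = √[Σ(r − μ)² / 3] = √[7.9003 / 3] = √2.6334 = 1.6228%
Sharpe = (μ − rf) / σ = (-0.1825 − 0.05) / 1.6228 = -0.2325 / 1.6228 = -0.1433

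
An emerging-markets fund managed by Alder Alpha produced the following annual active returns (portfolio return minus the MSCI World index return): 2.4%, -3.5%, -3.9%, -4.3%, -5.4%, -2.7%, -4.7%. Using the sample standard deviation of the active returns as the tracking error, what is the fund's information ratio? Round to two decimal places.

μ = (2.4 − 3.5 − 3.9 − 4.3 − 5.4 − 2.7 − 4.7) / 7 = -22.10 / 7 = -3.1571%
Σ(r − μ)² = (2.4 − (-3.1571))² + (-3.5 − (-3.1571))² + (-3.9 − (-3.1571))² + … = 40.4771
σ = √[40.4771 / 6] = 2.5973%
IR = μ / tracking error = -3.1571 / 2.5973 = -1.2155

-1.22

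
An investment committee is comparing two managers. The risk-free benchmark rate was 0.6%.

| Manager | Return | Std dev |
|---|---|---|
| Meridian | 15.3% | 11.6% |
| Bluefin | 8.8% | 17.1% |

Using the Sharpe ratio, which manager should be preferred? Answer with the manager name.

Meridian: Sharpe ratio = (15.3% − 0.6%) / 11.6% = 1.267
Bluefin: Sharpe ratio = (8.8% − 0.6%) / 17.1% = 0.480
Highest: Meridian (1.267).

Meridian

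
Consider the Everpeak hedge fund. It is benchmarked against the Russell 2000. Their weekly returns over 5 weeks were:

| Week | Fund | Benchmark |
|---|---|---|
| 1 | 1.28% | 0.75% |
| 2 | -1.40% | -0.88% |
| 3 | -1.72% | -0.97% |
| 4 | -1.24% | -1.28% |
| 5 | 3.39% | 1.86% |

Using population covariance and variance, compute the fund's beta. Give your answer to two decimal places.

1.61

r̄p = 0.0620%,  r̄m = -0.1040%
Cov = Σ(rp − r̄p)(rm − r̄m) / 5 = 2.3570
Var(rm) = Σ(rm − r̄m)² / 5 = 1.4643
β = Cov / Var = 2.3570 / 1.4643 = 1.6096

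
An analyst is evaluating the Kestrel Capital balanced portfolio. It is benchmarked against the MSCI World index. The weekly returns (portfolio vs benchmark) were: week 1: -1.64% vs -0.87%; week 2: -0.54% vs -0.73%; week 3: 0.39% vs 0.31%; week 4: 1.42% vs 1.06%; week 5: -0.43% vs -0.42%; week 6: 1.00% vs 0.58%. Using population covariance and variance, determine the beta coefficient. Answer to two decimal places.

r̄p = 0.0333%,  r̄m = -0.0117%
Cov = Σ(rp − r̄p)(rm − r̄m) / 6 = 0.7017
Var(rm) = Σ(rm − r̄m)² / 6 = 0.5036
β = Cov / Var = 0.7017 / 0.5036 = 1.3934

1.39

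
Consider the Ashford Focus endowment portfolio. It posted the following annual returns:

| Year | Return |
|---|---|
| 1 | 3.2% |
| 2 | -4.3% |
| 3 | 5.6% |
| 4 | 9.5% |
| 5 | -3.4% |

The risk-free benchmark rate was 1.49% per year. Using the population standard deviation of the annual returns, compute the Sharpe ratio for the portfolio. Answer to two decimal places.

0.12

Mean return μ = 10.60 / 5 = 2.1200%
Population σ = √[Σ(r − μ)² / 5] = √[139.4280 / 5] = √27.8856 = 5.2807%
Sharpe = (μ − rf) / σ = (2.1200 − 1.49) / 5.2807 = 0.6300 / 5.2807 = 0.1193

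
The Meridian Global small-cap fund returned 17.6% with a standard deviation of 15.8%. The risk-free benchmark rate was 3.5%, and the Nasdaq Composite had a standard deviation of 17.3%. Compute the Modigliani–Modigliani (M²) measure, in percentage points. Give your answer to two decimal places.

Sharpe = (Rp − Rf) / σp = (17.6% − 3.5%) / 15.8% = 0.8924
M² = Rf + Sharpe × σm = 3.5% + 0.8924 × 17.3% = 18.9385%

18.94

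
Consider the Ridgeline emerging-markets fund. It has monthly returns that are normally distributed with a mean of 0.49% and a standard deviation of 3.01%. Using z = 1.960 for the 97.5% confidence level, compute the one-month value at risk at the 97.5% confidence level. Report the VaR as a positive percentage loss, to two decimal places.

5.41

VaR (as % loss) = −(μ − z·σ) = −(0.49% − 1.960 × 3.01%) = −(-5.4096%) = 5.4096%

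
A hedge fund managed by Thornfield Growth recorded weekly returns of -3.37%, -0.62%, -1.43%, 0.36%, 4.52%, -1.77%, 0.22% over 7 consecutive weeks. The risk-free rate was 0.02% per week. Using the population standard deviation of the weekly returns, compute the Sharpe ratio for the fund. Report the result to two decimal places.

Mean return r̄ = -2.090 / 7 = -0.2986%
Population std dev = √[36.9035 / 7] = 2.2961%
Sharpe = (r̄ − rf) / σ = (-0.2986 − 0.02) / 2.2961 = -0.3186 / 2.2961 = -0.1388

-0.14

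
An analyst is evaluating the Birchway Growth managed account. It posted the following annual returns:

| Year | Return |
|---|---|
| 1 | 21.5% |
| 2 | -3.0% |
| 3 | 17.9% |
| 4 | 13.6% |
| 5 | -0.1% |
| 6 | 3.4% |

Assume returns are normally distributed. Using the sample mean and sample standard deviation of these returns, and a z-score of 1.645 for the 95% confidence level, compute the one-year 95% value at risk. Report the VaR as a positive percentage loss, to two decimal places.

Mean return μ = 53.30 / 6 = 8.8833%
Σ(r − μ)² = 514.7083; sample σ = √(514.7083/5) = 10.1460%
VaR = −(μ − z·σ) = −(8.8833 − 1.645 × 10.1460) = −(-7.8069) = 7.8069%

7.81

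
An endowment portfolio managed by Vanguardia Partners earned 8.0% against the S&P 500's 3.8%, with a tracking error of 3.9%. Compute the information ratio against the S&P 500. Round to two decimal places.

IR = (Rp − Rb) / TE = (8.0% − 3.8%) / 3.9% = 4.20% / 3.9% = 1.0769

1.08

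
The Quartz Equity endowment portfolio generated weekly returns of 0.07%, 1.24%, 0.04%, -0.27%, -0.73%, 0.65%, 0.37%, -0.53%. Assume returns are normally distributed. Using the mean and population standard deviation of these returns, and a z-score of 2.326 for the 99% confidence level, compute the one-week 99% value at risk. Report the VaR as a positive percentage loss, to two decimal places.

1.30

r̄ = (0.07 + 1.24 + 0.04 − 0.27 − 0.73 + 0.65 + 0.37 − 0.53) / 8 = 0.840 / 8 = 0.1050%
Population std dev = √[2.9020 / 8] = 0.6023%
VaR = −(r̄ − z·σ) = −(0.1050 − 2.326 × 0.6023) = −(-1.2959) = 1.2959%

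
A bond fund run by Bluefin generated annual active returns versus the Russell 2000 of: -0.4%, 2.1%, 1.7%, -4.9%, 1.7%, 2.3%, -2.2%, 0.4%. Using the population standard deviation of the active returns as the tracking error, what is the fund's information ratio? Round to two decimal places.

Mean return r̄ = 0.70 / 8 = 0.0875%
Σ(r − r̄)² = 44.5888; population σ = √(44.5888/8) = 2.3608%
IR = r̄ / tracking error = 0.0875 / 2.3608 = 0.0371

0.04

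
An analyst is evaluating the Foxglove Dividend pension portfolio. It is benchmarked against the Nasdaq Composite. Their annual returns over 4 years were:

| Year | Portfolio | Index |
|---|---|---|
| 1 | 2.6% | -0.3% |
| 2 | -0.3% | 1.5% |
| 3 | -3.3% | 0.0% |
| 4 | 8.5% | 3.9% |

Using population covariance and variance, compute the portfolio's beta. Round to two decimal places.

2.02

r̄p = 1.8750%,  r̄m = 1.2750%
Cov = Σ(rp − r̄p)(rm − r̄m) / 4 = 5.5894
Var(rm) = Σ(rm − r̄m)² / 4 = 2.7619
β = Cov / Var = 5.5894 / 2.7619 = 2.0238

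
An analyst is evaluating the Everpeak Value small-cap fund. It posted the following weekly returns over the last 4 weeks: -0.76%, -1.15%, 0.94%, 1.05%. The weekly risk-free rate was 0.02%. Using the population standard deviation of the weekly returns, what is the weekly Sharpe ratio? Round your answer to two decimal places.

r̄ = (-0.76 − 1.15 + 0.94 + 1.05) / 4 = 0.080 / 4 = 0.0200%
Σ(r − r̄)² = 3.8846; population σ = √(3.8846/4) = 0.9855%
Sharpe = (r̄ − rf) / σ = (0.0200 − 0.02) / 0.9855 = 0.0000 / 0.9855 = 0.0000

0.00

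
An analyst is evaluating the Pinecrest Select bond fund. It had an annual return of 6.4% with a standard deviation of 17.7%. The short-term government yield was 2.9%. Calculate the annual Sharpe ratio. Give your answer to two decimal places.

0.20

Sharpe = (Rp − Rf) / σp = (6.4% − 2.9%) / 17.7% = 3.50% / 17.7% = 0.1977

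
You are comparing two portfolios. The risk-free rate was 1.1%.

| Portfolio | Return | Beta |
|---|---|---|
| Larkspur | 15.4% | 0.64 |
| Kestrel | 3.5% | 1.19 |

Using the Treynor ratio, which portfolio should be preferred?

Larkspur

Larkspur: Treynor = (15.4% − 1.1%) / 0.64 = 22.344
Kestrel: Treynor = (3.5% − 1.1%) / 1.19 = 2.017
Highest: Larkspur (22.344).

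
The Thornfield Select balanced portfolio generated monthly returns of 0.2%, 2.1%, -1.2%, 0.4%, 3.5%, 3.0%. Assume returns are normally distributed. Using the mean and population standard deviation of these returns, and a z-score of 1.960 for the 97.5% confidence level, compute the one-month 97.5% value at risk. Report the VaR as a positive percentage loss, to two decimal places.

1.93

Mean return μ = 8.00 / 6 = 1.3333%
Σ(r − μ)² = (0.2 − 1.3333)² + (2.1 − 1.3333)² + … = 16.6333
population σ = √(16.6333 / 6) = √2.7722 = 1.6650%
VaR = −(μ − z·σ) = −(1.3333 − 1.960 × 1.6650) = −(-1.9301) = 1.9301%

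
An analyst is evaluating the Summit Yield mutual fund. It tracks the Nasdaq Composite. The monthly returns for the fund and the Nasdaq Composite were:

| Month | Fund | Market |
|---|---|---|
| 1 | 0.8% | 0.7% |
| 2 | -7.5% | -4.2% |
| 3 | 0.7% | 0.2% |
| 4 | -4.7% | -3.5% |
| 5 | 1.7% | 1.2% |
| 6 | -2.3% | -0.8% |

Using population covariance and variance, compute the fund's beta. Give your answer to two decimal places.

1.58

r̄p = -1.8833%,  r̄m = -1.0667%
Cov = Σ(rp − r̄p)(rm − r̄m) / 6 = 6.7461
Var(rm) = Σ(rm − r̄m)² / 6 = 4.2789
β = Cov / Var = 6.7461 / 4.2789 = 1.5766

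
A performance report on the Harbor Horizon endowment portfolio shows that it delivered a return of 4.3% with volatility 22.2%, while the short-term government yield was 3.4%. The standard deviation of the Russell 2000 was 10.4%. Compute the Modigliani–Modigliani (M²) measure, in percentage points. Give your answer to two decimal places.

3.82

Sharpe = (Rp − Rf) / σp = (4.3% − 3.4%) / 22.2% = 0.0405
M² = Rf + Sharpe × σm = 3.4% + 0.0405 × 10.4% = 3.8212%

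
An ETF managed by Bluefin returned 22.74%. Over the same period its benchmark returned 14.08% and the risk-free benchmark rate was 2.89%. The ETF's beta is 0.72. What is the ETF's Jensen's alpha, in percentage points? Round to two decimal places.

CAPM expected return = Rf + β(Rm − Rf) = 2.89% + 0.72 × (14.08% − 2.89%) = 2.89 + 0.72 × 11.19 = 10.9468%
Jensen's α = Rp − E[R] = 22.74% − 10.9468% = 11.7932

11.79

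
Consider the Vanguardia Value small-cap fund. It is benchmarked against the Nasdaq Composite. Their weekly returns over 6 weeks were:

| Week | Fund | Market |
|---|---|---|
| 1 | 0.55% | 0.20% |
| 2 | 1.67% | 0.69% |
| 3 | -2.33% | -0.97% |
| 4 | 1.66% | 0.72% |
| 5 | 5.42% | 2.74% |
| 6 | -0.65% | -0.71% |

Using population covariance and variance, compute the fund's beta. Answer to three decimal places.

r̄p = 1.0533%,  r̄m = 0.4450%
Cov = Σ(rp − r̄p)(rm − r̄m) / 6 = 2.8696
Var(rm) = Σ(rm − r̄m)² / 6 = 1.4665
β = Cov / Var = 2.8696 / 1.4665 = 1.9568

1.957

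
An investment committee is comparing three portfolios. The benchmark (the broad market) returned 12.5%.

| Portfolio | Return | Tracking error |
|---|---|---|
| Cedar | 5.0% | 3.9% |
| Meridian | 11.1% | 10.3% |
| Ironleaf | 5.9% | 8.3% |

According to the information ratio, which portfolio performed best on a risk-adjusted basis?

Cedar: IR = (5.0% − 12.5%) / 3.9% = -1.923
Meridian: IR = (11.1% − 12.5%) / 10.3% = -0.136
Ironleaf: IR = (5.9% − 12.5%) / 8.3% = -0.795
Highest: Meridian (-0.136).

Meridian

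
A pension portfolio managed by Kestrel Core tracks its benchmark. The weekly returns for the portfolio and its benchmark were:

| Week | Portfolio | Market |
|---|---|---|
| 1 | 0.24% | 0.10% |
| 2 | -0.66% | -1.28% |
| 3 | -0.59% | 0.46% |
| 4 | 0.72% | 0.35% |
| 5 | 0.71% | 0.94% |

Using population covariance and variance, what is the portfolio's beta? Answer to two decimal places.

0.52

r̄p = 0.0840%,  r̄m = 0.1140%
Cov = Σ(rp − r̄p)(rm − r̄m) / 5 = 0.2938
Var(rm) = Σ(rm − r̄m)² / 5 = 0.5602
β = Cov / Var = 0.2938 / 0.5602 = 0.5245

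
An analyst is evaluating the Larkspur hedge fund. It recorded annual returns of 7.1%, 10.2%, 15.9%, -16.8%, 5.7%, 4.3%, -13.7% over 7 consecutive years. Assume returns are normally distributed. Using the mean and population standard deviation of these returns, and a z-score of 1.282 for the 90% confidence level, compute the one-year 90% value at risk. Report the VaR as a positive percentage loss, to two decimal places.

μ = (7.1 + 10.2 + 15.9 − 16.8 + 5.7 + 4.3 − 13.7) / 7 = 12.70 / 7 = 1.8143%
Population σ = √[Σ(r − μ)² / 7] = √[905.1286 / 7] = √129.3041 = 11.3712%
VaR = −(μ − z·σ) = −(1.8143 − 1.282 × 11.3712) = −(-12.7636) = 12.7636%

12.76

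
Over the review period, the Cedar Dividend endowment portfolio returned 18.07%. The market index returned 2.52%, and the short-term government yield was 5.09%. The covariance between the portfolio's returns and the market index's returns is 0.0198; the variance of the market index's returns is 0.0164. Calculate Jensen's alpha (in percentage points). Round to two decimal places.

β = Cov / Var = 0.0198 / 0.0164 = 1.2073
E[R] = Rf + β(Rm − Rf) = 5.09% + 1.2073 × (2.52% − 5.09%) = 1.9872%
α = Rp − E[R] = 18.07% − 1.9872% = 16.0828

16.08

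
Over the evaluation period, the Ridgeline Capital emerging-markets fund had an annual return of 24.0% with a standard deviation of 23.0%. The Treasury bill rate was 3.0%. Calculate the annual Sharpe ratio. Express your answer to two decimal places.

0.91

Sharpe = (Rp − Rf) / σp = (24.0% − 3.0%) / 23.0% = 21.00% / 23.0% = 0.9130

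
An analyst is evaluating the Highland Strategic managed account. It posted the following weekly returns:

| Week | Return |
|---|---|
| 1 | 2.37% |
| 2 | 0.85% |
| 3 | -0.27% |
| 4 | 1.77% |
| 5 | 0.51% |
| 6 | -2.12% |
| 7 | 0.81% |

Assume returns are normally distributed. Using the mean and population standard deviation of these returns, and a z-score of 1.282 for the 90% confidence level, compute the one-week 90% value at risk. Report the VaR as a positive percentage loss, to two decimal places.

μ = (2.37 + 0.85 − 0.27 + 1.77 + 0.51 − 2.12 + 0.81) / 7 = 0.5600%
Population std dev = √[12.7606 / 7] = 1.3502%
VaR = −(μ − z·σ) = −(0.5600 − 1.282 × 1.3502) = −(-1.1710) = 1.1710%

1.17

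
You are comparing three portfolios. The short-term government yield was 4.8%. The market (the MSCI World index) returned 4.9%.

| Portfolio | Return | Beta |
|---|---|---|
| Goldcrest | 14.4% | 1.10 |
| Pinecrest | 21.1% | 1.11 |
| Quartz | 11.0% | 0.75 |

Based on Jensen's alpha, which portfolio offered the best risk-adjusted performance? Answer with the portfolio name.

Goldcrest: α = 14.4% − [4.8% + 1.10 × (4.9% − 4.8%)] = 9.490
Pinecrest: α = 21.1% − [4.8% + 1.11 × (4.9% − 4.8%)] = 16.189
Quartz: α = 11.0% − [4.8% + 0.75 × (4.9% − 4.8%)] = 6.125
Highest: Pinecrest (16.189).

Pinecrest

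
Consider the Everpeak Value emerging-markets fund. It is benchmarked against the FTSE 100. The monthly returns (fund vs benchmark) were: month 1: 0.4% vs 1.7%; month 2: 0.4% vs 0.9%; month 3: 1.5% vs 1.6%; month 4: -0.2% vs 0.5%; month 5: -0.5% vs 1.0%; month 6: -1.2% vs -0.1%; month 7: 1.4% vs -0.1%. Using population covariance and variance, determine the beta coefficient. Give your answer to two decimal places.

r̄p = 0.2571%,  r̄m = 0.7857%
Cov = Σ(rp − r̄p)(rm − r̄m) / 7 = 0.2008
Var(rm) = Σ(rm − r̄m)² / 7 = 0.4584
β = Cov / Var = 0.2008 / 0.4584 = 0.4380

0.44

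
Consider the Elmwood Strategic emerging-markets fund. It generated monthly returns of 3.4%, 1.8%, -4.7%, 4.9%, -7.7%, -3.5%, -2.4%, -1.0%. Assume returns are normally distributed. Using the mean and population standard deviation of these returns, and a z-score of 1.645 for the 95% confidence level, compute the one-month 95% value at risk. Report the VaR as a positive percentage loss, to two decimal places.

7.75

μ = (3.4 + 1.8 − 4.7 + 4.9 − 7.7 − 3.5 − 2.4 − 1) / 8 = -9.20 / 8 = -1.1500%
Population σ = √[Σ(r − μ)² / 8] = √[128.6200 / 8] = √16.0775 = 4.0097%
VaR = −(μ − z·σ) = −(-1.1500 − 1.645 × 4.0097) = −(-7.7460) = 7.7460%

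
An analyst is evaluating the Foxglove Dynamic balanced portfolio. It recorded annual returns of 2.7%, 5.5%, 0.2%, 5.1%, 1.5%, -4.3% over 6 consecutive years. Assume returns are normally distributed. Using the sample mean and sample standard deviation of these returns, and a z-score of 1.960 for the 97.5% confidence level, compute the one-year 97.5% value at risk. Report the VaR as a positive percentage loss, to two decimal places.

5.30

r̄ = (2.7 + 5.5 + 0.2 + 5.1 + 1.5 − 4.3) / 6 = 1.7833%
Σ(r − r̄)² = 65.2483; sample σ = √(65.2483/5) = 3.6124%
VaR = −(r̄ − z·σ) = −(1.7833 − 1.960 × 3.6124) = −(-5.2970) = 5.2970%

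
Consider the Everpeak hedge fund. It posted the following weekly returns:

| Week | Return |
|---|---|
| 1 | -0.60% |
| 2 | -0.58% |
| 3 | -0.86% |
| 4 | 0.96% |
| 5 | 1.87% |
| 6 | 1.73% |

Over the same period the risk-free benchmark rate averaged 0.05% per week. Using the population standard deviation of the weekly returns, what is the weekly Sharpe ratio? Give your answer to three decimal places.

0.325

r̄ = (-0.6 − 0.58 − 0.86 + 0.96 + 1.87 + 1.73) / 6 = 0.4200%
Σ(r − r̄)² = (-0.6 − 0.4200)² + (-0.58 − 0.4200)² + … = 7.7890
population σ = √(7.7890 / 6) = √1.2982 = 1.1394%
Sharpe = (r̄ − rf) / σ = (0.4200 − 0.05) / 1.1394 = 0.3700 / 1.1394 = 0.3247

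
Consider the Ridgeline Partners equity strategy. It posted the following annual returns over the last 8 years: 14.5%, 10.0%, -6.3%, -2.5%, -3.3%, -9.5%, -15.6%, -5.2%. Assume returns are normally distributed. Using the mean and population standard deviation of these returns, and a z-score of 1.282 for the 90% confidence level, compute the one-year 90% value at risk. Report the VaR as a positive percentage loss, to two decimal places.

Mean return μ = -17.90 / 8 = -2.2375%
Σ(r − μ)² = (14.5 − (-2.2375))² + (10 − (-2.2375))² + (-6.3 − (-2.2375))² + … = 687.6788
population σ = √(687.6788 / 8) = √85.9599 = 9.2715%
VaR = −(μ − z·σ) = −(-2.2375 − 1.282 × 9.2715) = −(-14.1236) = 14.1236%

14.12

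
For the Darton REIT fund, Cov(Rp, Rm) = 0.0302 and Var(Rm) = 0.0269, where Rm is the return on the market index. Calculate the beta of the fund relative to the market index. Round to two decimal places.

1.12

β = Cov(Rp, Rm) / Var(Rm) = 0.0302 / 0.0269 = 1.1227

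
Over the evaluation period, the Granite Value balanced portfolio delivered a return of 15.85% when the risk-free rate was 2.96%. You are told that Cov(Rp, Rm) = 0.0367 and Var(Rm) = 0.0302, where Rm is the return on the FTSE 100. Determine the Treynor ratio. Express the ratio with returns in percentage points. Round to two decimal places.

β = Cov / Var = 0.0367 / 0.0302 = 1.2152
Treynor = (Rp − Rf) / β = (15.85% − 2.96%) / 1.2152 = 12.89 / 1.2152 = 10.6073

10.61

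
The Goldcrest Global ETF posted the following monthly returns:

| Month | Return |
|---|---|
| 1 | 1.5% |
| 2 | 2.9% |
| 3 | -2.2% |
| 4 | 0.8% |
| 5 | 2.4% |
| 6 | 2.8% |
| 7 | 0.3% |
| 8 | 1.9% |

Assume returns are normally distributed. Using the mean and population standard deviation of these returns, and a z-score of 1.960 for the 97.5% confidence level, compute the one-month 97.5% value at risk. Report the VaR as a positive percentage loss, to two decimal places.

r̄ = (1.5 + 2.9 − 2.2 + 0.8 + 2.4 + 2.8 + 0.3 + 1.9) / 8 = 1.3000%
Σ(r − r̄)² = 19.9200; population σ = √(19.9200/8) = 1.5780%
VaR = −(r̄ − z·σ) = −(1.3000 − 1.960 × 1.5780) = −(-1.7929) = 1.7929%

1.79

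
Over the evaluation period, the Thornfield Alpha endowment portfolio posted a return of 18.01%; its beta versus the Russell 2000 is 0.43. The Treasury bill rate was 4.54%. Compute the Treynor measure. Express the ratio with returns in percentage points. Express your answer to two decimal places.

31.33

Treynor = (Rp − Rf) / β = (18.01% − 4.54%) / 0.43 = 13.47 / 0.43 = 31.3256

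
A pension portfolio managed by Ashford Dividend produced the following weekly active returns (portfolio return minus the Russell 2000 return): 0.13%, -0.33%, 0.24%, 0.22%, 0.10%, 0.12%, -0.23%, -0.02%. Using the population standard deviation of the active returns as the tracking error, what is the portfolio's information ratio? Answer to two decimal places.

0.15

r̄ = (0.13 − 0.33 + 0.24 + 0.22 + 0.1 + 0.12 − 0.23 − 0.02) / 8 = 0.0288%
Σ(r − r̄)² = (0.13 − 0.0288)² + (-0.33 − 0.0288)² + … = 0.3029
σ = √[0.3029 / 8] = 0.1946%
IR = r̄ / tracking error = 0.0288 / 0.1946 = 0.1480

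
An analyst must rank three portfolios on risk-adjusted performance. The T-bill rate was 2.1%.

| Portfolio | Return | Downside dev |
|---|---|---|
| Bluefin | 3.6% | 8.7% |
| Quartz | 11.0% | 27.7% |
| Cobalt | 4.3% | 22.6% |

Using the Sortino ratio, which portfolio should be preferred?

Quartz

Bluefin: Sortino ratio = (3.6% − 2.1%) / 8.7% = 0.172
Quartz: Sortino ratio = (11.0% − 2.1%) / 27.7% = 0.321
Cobalt: Sortino ratio = (4.3% − 2.1%) / 22.6% = 0.097
Highest: Quartz (0.321).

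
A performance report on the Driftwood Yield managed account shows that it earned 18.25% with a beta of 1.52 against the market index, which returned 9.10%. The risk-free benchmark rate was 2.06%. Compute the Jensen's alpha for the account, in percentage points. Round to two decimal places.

CAPM expected return = Rf + β(Rm − Rf) = 2.06% + 1.52 × (9.10% − 2.06%) = 2.06 + 1.52 × 7.04 = 12.7608%
Jensen's α = Rp − E[R] = 18.25% − 12.7608% = 5.4892

5.49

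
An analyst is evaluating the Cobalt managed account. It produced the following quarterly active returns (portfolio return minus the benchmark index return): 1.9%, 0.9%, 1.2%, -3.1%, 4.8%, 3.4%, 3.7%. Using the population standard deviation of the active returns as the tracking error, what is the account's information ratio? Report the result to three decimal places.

0.762

r̄ = (1.9 + 0.9 + 1.2 − 3.1 + 4.8 + 3.4 + 3.7) / 7 = 1.8286%
Population std dev = √[40.3543 / 7] = 2.4010%
IR = r̄ / tracking error = 1.8286 / 2.4010 = 0.7616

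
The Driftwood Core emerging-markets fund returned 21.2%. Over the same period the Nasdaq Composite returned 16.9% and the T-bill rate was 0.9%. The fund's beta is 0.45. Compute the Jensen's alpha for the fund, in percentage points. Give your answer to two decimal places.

CAPM expected return = Rf + β(Rm − Rf) = 0.9% + 0.45 × (16.9% − 0.9%) = 0.9 + 0.45 × 16.00 = 8.1000%
Jensen's α = Rp − E[R] = 21.2% − 8.1000% = 13.1000

13.10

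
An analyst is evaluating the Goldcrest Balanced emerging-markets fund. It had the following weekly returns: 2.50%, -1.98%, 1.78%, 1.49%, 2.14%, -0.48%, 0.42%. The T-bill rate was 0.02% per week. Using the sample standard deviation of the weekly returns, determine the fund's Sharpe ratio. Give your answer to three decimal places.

0.507

μ = (2.5 − 1.98 + 1.78 + 1.49 + 2.14 − 0.48 + 0.42) / 7 = 5.870 / 7 = 0.8386%
Sample std dev = √[15.6229 / 6] = 1.6136%
Sharpe = (μ − rf) / σ = (0.8386 − 0.02) / 1.6136 = 0.8186 / 1.6136 = 0.5073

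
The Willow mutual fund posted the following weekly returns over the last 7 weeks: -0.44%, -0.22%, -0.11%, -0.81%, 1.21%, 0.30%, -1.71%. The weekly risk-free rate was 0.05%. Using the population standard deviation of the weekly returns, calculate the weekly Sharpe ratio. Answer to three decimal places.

-0.362

μ = (-0.44 − 0.22 − 0.11 − 0.81 + 1.21 + 0.3 − 1.71) / 7 = -0.2543%
Population std dev = √[4.9358 / 7] = 0.8397%
Sharpe = (μ − rf) / σ = (-0.2543 − 0.05) / 0.8397 = -0.3043 / 0.8397 = -0.3624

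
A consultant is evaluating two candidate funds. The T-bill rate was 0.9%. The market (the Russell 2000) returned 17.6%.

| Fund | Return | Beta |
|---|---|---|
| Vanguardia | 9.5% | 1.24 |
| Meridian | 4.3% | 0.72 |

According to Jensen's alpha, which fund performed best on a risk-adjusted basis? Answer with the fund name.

Vanguardia: α = 9.5% − [0.9% + 1.24 × (17.6% − 0.9%)] = -12.108
Meridian: α = 4.3% − [0.9% + 0.72 × (17.6% − 0.9%)] = -8.624
Highest: Meridian (-8.624).

Meridian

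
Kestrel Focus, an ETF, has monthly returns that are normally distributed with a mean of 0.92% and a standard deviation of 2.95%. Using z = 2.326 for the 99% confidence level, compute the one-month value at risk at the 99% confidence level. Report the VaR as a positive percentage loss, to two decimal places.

5.94

VaR (as % loss) = −(μ − z·σ) = −(0.92% − 2.326 × 2.95%) = −(-5.9417%) = 5.9417%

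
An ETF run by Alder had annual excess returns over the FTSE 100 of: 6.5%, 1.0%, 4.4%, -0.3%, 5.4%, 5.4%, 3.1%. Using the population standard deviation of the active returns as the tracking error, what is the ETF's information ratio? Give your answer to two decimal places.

Mean return μ = 25.50 / 7 = 3.6429%
Population std dev = √[37.7371 / 7] = 2.3219%
IR = μ / tracking error = 3.6429 / 2.3219 = 1.5689

1.57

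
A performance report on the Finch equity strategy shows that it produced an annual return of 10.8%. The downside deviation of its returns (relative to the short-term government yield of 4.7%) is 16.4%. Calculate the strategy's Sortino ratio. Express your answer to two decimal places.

Sortino = (Rp − Rf) / σd = (10.8% − 4.7%) / 16.4% = 6.10% / 16.4% = 0.3720

0.37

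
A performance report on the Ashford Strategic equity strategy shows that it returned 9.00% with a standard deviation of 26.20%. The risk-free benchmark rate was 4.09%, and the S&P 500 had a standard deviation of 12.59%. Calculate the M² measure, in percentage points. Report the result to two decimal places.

Sharpe = (Rp − Rf) / σp = (9.00% − 4.09%) / 26.20% = 0.1874
M² = Rf + Sharpe × σm = 4.09% + 0.1874 × 12.59% = 6.4494%

6.45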